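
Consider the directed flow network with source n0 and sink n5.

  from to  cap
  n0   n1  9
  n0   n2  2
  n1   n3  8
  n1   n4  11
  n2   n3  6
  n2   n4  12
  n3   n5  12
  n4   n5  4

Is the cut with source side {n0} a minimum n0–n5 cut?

Given cut capacity: 9 + 2 = 11.
Augment n0→n1→n3→n5: bottleneck 8, flow now 8.
Augment n0→n1→n4→n5: bottleneck 1, flow now 9.
Augment n0→n2→n3→n5: bottleneck 2, flow now 11.
No augmenting path remains; maximum flow = 11.
Cut capacity 11 equals the max flow, so it is a minimum cut.

Yes — it is a minimum cut (capacity 11).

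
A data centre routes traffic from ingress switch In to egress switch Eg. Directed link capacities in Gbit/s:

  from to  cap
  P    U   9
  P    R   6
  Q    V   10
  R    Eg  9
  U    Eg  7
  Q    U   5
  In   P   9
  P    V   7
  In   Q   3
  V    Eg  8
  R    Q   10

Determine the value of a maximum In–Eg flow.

Augment In→P→R→Eg: bottleneck 6, flow now 6.
Augment In→P→U→Eg: bottleneck 3, flow now 9.
Augment In→Q→U→Eg: bottleneck 3, flow now 12.
No augmenting path remains; maximum flow = 12.
In the residual graph, reachable from In: {In}.
Min-cut edges: In→P (9), In→Q (3); capacity 9 + 3 = 12.
This cut is saturated, so no flow can exceed 12.

12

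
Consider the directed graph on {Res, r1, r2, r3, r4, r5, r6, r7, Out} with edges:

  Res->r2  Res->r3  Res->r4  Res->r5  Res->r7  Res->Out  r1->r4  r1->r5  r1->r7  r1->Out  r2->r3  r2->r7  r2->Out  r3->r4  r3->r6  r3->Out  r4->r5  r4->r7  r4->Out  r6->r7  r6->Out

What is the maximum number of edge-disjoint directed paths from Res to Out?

Assign every edge capacity 1; by Menger, the answer equals the max flow.
Path Res→Out (+1); total 1.
Path Res→r2→Out (+1); total 2.
Path Res→r3→Out (+1); total 3.
Path Res→r4→Out (+1); total 4.
No residual Res→Out path; max flow = 4.
Certifying cut of size 4: {Res→Out, Res→r2, Res→r3, Res→r4}.

4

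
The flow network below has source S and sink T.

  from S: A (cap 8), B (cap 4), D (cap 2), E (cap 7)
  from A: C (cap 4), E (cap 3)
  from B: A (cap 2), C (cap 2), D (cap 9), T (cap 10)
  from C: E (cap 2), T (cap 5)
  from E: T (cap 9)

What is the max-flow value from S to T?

Augment S→B→T: bottleneck 4, flow now 4.
Augment S→E→T: bottleneck 7, flow now 11.
Augment S→A→C→T: bottleneck 4, flow now 15.
Augment S→A→E→T: bottleneck 2, flow now 17.
No augmenting path remains; maximum flow = 17.
In the residual graph, reachable from S: {S, A, D, E}.
Min-cut edges: S→B (4), A→C (4), E→T (9); capacity 4 + 4 + 9 = 17.
This cut is saturated, so no flow can exceed 17.

17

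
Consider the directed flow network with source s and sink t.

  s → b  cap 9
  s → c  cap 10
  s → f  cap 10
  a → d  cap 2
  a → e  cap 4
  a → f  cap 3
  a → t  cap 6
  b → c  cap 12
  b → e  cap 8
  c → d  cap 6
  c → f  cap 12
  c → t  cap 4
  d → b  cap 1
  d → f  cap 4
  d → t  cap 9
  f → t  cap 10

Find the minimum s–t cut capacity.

20

Augment s→c→t: bottleneck 4, flow now 4.
Augment s→f→t: bottleneck 10, flow now 14.
Augment s→c→d→t: bottleneck 6, flow now 20.
No augmenting path remains; maximum flow = 20.
By max-flow min-cut, the minimum cut capacity equals the max flow.
In the residual graph, reachable from s: {s, b, c, e, f}.
Min-cut edges: c→d (6), c→t (4), f→t (10); capacity 6 + 4 + 10 = 20.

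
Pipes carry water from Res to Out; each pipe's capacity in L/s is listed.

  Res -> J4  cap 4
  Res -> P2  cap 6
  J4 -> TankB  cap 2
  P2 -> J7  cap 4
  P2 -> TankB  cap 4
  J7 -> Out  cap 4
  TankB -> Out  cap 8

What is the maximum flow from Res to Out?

8

Augment Res→J4→TankB→Out: bottleneck 2, flow now 2.
Augment Res→P2→J7→Out: bottleneck 4, flow now 6.
Augment Res→P2→TankB→Out: bottleneck 2, flow now 8.
No augmenting path remains; maximum flow = 8.
In the residual graph, reachable from Res: {Res, J4}.
Min-cut edges: Res→P2 (6), J4→TankB (2); capacity 6 + 2 = 8.
This cut is saturated, so no flow can exceed 8.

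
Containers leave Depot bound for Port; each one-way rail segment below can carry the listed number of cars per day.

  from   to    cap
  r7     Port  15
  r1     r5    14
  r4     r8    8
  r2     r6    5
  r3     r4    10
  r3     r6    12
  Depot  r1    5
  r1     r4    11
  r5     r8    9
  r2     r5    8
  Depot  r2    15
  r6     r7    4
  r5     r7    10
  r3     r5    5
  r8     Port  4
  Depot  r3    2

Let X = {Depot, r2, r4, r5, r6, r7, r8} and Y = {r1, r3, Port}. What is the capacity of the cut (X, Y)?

26

Edges leaving {Depot, r2, r4, r5, r6, r7, r8}: Depot→r1 (5), Depot→r3 (2), r7→Port (15), r8→Port (4).
Cut capacity = 5 + 2 + 15 + 4 = 26.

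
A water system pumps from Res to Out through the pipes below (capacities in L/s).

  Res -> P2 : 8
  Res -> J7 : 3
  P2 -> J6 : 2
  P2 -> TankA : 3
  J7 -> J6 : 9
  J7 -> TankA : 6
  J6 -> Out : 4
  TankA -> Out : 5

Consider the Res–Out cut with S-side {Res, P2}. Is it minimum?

Given cut capacity: 3 + 2 + 3 = 8.
Augment Res→P2→J6→Out: bottleneck 2, flow now 2.
Augment Res→P2→TankA→Out: bottleneck 3, flow now 5.
Augment Res→J7→J6→Out: bottleneck 2, flow now 7.
Augment Res→J7→TankA→Out: bottleneck 1, flow now 8.
No augmenting path remains; maximum flow = 8.
Cut capacity 8 equals the max flow, so it is a minimum cut.

Yes — it is a minimum cut (capacity 8).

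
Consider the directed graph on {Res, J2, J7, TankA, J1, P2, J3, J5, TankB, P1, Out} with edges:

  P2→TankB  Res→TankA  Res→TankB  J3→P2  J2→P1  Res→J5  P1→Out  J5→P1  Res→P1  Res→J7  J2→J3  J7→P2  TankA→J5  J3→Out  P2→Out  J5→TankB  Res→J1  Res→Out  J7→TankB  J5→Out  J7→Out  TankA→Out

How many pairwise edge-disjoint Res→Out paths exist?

5

Assign every edge capacity 1; by Menger, the answer equals the max flow.
Path Res→Out (+1); total 1.
Path Res→J7→Out (+1); total 2.
Path Res→TankA→Out (+1); total 3.
Path Res→J5→Out (+1); total 4.
Path Res→P1→Out (+1); total 5.
No residual Res→Out path; max flow = 5.
Certifying cut of size 5: {Res→J5, Res→J7, Res→Out, Res→P1, Res→TankA}.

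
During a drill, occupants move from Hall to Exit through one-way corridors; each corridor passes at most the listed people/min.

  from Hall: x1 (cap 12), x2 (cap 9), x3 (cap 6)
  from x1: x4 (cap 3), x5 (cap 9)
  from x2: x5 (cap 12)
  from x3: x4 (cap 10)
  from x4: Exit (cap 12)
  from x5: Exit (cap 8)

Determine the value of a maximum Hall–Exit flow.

17

Augment Hall→x1→x4→Exit: bottleneck 3, flow now 3.
Augment Hall→x1→x5→Exit: bottleneck 8, flow now 11.
Augment Hall→x3→x4→Exit: bottleneck 6, flow now 17.
No augmenting path remains; maximum flow = 17.
In the residual graph, reachable from Hall: {Hall, x1, x2, x5}.
Min-cut edges: Hall→x3 (6), x1→x4 (3), x5→Exit (8); capacity 6 + 3 + 8 = 17.
This cut is saturated, so no flow can exceed 17.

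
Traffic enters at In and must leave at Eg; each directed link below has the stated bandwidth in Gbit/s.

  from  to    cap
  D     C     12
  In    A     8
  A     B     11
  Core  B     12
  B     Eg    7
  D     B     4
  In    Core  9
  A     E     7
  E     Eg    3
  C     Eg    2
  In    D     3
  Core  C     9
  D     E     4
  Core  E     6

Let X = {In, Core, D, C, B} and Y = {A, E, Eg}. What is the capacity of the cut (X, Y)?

27

Edges leaving {In, Core, D, C, B}: In→A (8), Core→E (6), D→E (4), C→Eg (2), B→Eg (7).
Cut capacity = 8 + 6 + 4 + 2 + 7 = 27.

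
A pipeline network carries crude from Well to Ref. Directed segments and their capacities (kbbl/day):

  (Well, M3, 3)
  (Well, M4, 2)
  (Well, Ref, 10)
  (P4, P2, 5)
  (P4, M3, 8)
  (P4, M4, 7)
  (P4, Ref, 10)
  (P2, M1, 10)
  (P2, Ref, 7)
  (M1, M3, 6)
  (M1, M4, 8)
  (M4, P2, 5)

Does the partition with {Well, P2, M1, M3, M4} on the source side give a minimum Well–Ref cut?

Given cut capacity: 10 + 7 = 17.
Augment Well→Ref: bottleneck 10, flow now 10.
Augment Well→M4→P2→Ref: bottleneck 2, flow now 12.
No augmenting path remains; maximum flow = 12.
In the residual graph, reachable from Well: {Well, M3}.
Min-cut edges: Well→M4 (2), Well→Ref (10); capacity 2 + 10 = 12.
Cut capacity 17 exceeds the max flow 12, so it is not minimum.

No — its capacity is 17, but the minimum cut has capacity 12.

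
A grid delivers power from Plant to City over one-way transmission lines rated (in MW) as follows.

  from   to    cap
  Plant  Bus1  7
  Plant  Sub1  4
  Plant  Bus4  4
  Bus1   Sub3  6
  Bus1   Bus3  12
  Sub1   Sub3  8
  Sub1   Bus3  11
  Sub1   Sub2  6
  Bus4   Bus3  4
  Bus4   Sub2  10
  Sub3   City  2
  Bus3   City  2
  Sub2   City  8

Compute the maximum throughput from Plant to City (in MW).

12

Augment Plant→Bus1→Sub3→City: bottleneck 2, flow now 2.
Augment Plant→Bus1→Bus3→City: bottleneck 2, flow now 4.
Augment Plant→Sub1→Sub2→City: bottleneck 4, flow now 8.
Augment Plant→Bus4→Sub2→City: bottleneck 4, flow now 12.
No augmenting path remains; maximum flow = 12.
In the residual graph, reachable from Plant: {Plant, Bus1, Sub3, Bus3}.
Min-cut edges: Plant→Sub1 (4), Plant→Bus4 (4), Sub3→City (2), Bus3→City (2); capacity 4 + 4 + 2 + 2 = 12.
This cut is saturated, so no flow can exceed 12.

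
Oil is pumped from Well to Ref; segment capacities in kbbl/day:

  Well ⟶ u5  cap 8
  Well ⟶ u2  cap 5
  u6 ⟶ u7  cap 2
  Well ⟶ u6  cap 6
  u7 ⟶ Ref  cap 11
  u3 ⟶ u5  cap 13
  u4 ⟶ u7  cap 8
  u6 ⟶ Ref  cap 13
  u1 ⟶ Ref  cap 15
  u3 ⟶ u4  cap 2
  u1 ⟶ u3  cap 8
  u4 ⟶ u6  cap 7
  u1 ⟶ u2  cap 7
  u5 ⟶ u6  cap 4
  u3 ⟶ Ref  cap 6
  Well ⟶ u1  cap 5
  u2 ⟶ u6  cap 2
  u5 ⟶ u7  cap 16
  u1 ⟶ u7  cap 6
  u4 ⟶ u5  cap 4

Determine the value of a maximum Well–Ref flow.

21

Augment Well→u1→Ref: bottleneck 5, flow now 5.
Augment Well→u6→Ref: bottleneck 6, flow now 11.
Augment Well→u2→u6→Ref: bottleneck 2, flow now 13.
Augment Well→u5→u6→Ref: bottleneck 4, flow now 17.
Augment Well→u5→u7→Ref: bottleneck 4, flow now 21.
No augmenting path remains; maximum flow = 21.
In the residual graph, reachable from Well: {Well, u2}.
Min-cut edges: Well→u1 (5), Well→u5 (8), Well→u6 (6), u2→u6 (2); capacity 5 + 8 + 6 + 2 = 21.
This cut is saturated, so no flow can exceed 21.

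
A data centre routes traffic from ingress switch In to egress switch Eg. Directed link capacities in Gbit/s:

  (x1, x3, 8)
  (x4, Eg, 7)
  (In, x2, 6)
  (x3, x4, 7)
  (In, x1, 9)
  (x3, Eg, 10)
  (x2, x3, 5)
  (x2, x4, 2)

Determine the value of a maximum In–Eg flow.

14

Augment In→x1→x3→Eg: bottleneck 8, flow now 8.
Augment In→x2→x3→Eg: bottleneck 2, flow now 10.
Augment In→x2→x4→Eg: bottleneck 2, flow now 12.
Augment In→x2→x3→x4→Eg: bottleneck 2, flow now 14.
No augmenting path remains; maximum flow = 14.
In the residual graph, reachable from In: {In, x1}.
Min-cut edges: In→x2 (6), x1→x3 (8); capacity 6 + 8 = 14.
This cut is saturated, so no flow can exceed 14.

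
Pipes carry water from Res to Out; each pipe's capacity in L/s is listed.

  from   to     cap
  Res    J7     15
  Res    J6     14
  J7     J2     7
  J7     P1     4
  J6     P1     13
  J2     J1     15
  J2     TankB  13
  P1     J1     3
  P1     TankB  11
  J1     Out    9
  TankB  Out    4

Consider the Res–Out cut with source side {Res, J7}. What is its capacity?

25

Edges leaving {Res, J7}: Res→J6 (14), J7→J2 (7), J7→P1 (4).
Cut capacity = 14 + 7 + 4 = 25.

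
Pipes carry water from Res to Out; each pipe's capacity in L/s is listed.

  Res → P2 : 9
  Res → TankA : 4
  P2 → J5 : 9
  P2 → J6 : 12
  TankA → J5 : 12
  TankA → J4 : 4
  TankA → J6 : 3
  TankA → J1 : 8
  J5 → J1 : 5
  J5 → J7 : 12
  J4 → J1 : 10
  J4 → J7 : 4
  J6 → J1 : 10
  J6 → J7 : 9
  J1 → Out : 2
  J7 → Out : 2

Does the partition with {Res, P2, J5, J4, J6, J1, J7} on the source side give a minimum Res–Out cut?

Given cut capacity: 4 + 2 + 2 = 8.
Augment Res→TankA→J1→Out: bottleneck 2, flow now 2.
Augment Res→P2→J5→J7→Out: bottleneck 2, flow now 4.
No augmenting path remains; maximum flow = 4.
In the residual graph, reachable from Res: {Res, P2, TankA, J5, J4, J6, J1, J7}.
Min-cut edges: J1→Out (2), J7→Out (2); capacity 2 + 2 = 4.
Cut capacity 8 exceeds the max flow 4, so it is not minimum.

No — its capacity is 8, but the minimum cut has capacity 4.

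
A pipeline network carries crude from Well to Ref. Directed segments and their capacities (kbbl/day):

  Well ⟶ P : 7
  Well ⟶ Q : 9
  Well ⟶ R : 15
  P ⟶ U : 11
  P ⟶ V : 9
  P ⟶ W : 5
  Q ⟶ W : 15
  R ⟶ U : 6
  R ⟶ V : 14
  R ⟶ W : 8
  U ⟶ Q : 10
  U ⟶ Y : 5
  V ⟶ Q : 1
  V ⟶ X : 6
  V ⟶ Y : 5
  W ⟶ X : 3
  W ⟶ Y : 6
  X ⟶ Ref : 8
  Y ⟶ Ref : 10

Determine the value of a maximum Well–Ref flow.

18

Augment Well→P→U→Y→Ref: bottleneck 5, flow now 5.
Augment Well→P→V→X→Ref: bottleneck 2, flow now 7.
Augment Well→Q→W→X→Ref: bottleneck 3, flow now 10.
Augment Well→Q→W→Y→Ref: bottleneck 5, flow now 15.
Augment Well→R→V→X→Ref: bottleneck 3, flow now 18.
No augmenting path remains; maximum flow = 18.
In the residual graph, reachable from Well: {Well, P, Q, R, U, V, W, X, Y}.
Min-cut edges: X→Ref (8), Y→Ref (10); capacity 8 + 10 = 18.
This cut is saturated, so no flow can exceed 18.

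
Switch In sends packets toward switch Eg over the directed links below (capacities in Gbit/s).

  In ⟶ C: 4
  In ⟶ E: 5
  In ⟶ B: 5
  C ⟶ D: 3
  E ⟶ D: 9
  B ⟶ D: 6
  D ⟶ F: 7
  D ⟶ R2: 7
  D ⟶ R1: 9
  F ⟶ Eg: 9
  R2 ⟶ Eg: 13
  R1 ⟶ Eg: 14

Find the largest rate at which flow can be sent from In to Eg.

13

Augment In→C→D→F→Eg: bottleneck 3, flow now 3.
Augment In→E→D→F→Eg: bottleneck 4, flow now 7.
Augment In→E→D→R2→Eg: bottleneck 1, flow now 8.
Augment In→B→D→R2→Eg: bottleneck 5, flow now 13.
No augmenting path remains; maximum flow = 13.
In the residual graph, reachable from In: {In, C}.
Min-cut edges: In→E (5), In→B (5), C→D (3); capacity 5 + 5 + 3 = 13.
This cut is saturated, so no flow can exceed 13.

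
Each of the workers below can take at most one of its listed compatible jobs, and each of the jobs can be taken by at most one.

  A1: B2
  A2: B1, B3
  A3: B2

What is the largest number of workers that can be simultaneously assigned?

2

Unit-capacity flow: source→left, listed edges, right→sink; max matching = max flow.
Augmenting path A1→B2 (+1); matched 1.
Augmenting path A2→B1 (+1); matched 2.
No augmenting path remains; maximum matching = 2.
König certificate: {A2, B2} is a vertex cover of size 2 (every listed pair touches it), so no matching can be larger.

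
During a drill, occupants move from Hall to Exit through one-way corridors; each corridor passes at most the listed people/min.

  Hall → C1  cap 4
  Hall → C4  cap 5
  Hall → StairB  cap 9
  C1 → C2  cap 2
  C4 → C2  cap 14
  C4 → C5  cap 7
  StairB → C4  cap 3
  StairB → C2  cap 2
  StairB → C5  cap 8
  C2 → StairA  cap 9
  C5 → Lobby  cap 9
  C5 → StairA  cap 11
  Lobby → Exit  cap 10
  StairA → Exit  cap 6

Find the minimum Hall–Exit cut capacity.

Augment Hall→C1→C2→StairA→Exit: bottleneck 2, flow now 2.
Augment Hall→C4→C2→StairA→Exit: bottleneck 4, flow now 6.
Augment Hall→C4→C5→Lobby→Exit: bottleneck 1, flow now 7.
Augment Hall→StairB→C5→Lobby→Exit: bottleneck 8, flow now 15.
No augmenting path remains; maximum flow = 15.
By max-flow min-cut, the minimum cut capacity equals the max flow.
In the residual graph, reachable from Hall: {Hall, C1, C4, StairB, C2, C5, StairA}.
Min-cut edges: C5→Lobby (9), StairA→Exit (6); capacity 9 + 6 = 15.

15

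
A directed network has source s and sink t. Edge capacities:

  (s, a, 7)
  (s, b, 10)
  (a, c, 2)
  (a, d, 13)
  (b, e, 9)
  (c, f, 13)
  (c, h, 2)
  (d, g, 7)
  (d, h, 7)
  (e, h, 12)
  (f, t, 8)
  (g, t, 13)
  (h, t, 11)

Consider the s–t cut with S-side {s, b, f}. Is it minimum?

No — its capacity is 24, but the minimum cut has capacity 16.

Given cut capacity: 7 + 9 + 8 = 24.
Augment s→a→c→f→t: bottleneck 2, flow now 2.
Augment s→a→d→g→t: bottleneck 5, flow now 7.
Augment s→b→e→h→t: bottleneck 9, flow now 16.
No augmenting path remains; maximum flow = 16.
In the residual graph, reachable from s: {s, b}.
Min-cut edges: s→a (7), b→e (9); capacity 7 + 9 = 16.
Cut capacity 24 exceeds the max flow 16, so it is not minimum.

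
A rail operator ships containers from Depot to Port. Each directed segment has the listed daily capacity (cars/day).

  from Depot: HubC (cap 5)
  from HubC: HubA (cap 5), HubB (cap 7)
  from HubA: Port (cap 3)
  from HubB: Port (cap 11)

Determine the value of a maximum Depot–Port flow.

5

Augment Depot→HubC→HubA→Port: bottleneck 3, flow now 3.
Augment Depot→HubC→HubB→Port: bottleneck 2, flow now 5.
No augmenting path remains; maximum flow = 5.
In the residual graph, reachable from Depot: {Depot}.
Min-cut edges: Depot→HubC (5); capacity 5 = 5.
This cut is saturated, so no flow can exceed 5.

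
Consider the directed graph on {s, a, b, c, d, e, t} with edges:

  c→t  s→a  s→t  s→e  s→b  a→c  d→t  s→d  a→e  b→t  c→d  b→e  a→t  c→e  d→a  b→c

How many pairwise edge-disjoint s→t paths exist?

Assign every edge capacity 1; by Menger, the answer equals the max flow.
Path s→t (+1); total 1.
Path s→a→t (+1); total 2.
Path s→b→t (+1); total 3.
Path s→d→t (+1); total 4.
No residual s→t path; max flow = 4.
Certifying cut of size 4: {s→a, s→b, s→d, s→t}.

4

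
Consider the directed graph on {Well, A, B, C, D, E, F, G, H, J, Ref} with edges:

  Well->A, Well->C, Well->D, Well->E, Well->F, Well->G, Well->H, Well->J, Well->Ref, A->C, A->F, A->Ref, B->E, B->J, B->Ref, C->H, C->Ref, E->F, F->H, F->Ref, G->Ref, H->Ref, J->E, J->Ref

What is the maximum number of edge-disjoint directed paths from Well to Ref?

7

Assign every edge capacity 1; by Menger, the answer equals the max flow.
Path Well→Ref (+1); total 1.
Path Well→A→Ref (+1); total 2.
Path Well→C→Ref (+1); total 3.
Path Well→F→Ref (+1); total 4.
Path Well→G→Ref (+1); total 5.
Path Well→H→Ref (+1); total 6.
Path Well→J→Ref (+1); total 7.
No residual Well→Ref path; max flow = 7.
Certifying cut of size 7: {F→Ref, H→Ref, Well→A, Well→C, Well→G, Well→J, Well→Ref}.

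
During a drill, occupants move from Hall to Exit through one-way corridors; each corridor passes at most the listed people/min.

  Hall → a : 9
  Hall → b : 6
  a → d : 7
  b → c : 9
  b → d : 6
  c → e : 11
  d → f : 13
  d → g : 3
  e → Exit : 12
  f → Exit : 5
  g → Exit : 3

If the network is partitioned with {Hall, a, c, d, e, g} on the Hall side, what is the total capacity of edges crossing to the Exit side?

Edges leaving {Hall, a, c, d, e, g}: Hall→b (6), d→f (13), e→Exit (12), g→Exit (3).
Cut capacity = 6 + 13 + 12 + 3 = 34.

34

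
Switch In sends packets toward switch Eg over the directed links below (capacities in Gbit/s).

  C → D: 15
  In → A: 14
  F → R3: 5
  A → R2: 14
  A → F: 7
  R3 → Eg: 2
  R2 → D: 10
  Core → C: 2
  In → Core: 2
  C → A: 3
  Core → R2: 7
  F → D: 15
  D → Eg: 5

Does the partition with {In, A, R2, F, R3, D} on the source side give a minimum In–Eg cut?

Given cut capacity: 2 + 2 + 5 = 9.
Augment In→A→R2→D→Eg: bottleneck 5, flow now 5.
Augment In→A→F→R3→Eg: bottleneck 2, flow now 7.
No augmenting path remains; maximum flow = 7.
In the residual graph, reachable from In: {In, A, Core, R2, C, F, R3, D}.
Min-cut edges: R3→Eg (2), D→Eg (5); capacity 2 + 5 = 7.
Cut capacity 9 exceeds the max flow 7, so it is not minimum.

No — its capacity is 9, but the minimum cut has capacity 7.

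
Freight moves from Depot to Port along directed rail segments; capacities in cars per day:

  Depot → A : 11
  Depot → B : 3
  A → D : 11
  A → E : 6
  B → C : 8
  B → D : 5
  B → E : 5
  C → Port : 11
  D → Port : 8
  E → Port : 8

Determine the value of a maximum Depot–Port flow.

14

Augment Depot→A→D→Port: bottleneck 8, flow now 8.
Augment Depot→A→E→Port: bottleneck 3, flow now 11.
Augment Depot→B→C→Port: bottleneck 3, flow now 14.
No augmenting path remains; maximum flow = 14.
In the residual graph, reachable from Depot: {Depot}.
Min-cut edges: Depot→A (11), Depot→B (3); capacity 11 + 3 = 14.
This cut is saturated, so no flow can exceed 14.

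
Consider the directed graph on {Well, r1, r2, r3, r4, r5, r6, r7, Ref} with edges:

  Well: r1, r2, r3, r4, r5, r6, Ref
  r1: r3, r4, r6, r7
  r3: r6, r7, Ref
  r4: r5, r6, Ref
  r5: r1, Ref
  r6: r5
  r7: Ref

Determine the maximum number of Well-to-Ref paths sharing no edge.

Assign every edge capacity 1; by Menger, the answer equals the max flow.
Path Well→Ref (+1); total 1.
Path Well→r3→Ref (+1); total 2.
Path Well→r4→Ref (+1); total 3.
Path Well→r5→Ref (+1); total 4.
Path Well→r1→r7→Ref (+1); total 5.
No residual Well→Ref path; max flow = 5.
Certifying cut of size 5: {Well→Ref, r3→Ref, r4→Ref, r5→Ref, r7→Ref}.

5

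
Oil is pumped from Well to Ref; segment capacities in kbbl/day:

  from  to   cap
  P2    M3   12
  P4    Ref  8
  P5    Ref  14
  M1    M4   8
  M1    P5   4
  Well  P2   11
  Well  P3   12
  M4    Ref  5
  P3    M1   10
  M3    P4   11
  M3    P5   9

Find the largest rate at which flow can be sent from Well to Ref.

Augment Well→P2→M3→P5→Ref: bottleneck 9, flow now 9.
Augment Well→P2→M3→P4→Ref: bottleneck 2, flow now 11.
Augment Well→P3→M1→P5→Ref: bottleneck 4, flow now 15.
Augment Well→P3→M1→M4→Ref: bottleneck 5, flow now 20.
No augmenting path remains; maximum flow = 20.
In the residual graph, reachable from Well: {Well, P3, M1, M4}.
Min-cut edges: Well→P2 (11), M1→P5 (4), M4→Ref (5); capacity 11 + 4 + 5 = 20.
This cut is saturated, so no flow can exceed 20.

20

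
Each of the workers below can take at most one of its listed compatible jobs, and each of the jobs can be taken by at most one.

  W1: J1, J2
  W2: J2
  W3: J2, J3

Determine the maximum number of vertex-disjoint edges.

3

Unit-capacity flow: source→left, listed edges, right→sink; max matching = max flow.
Augmenting path W1→J1 (+1); matched 1.
Augmenting path W2→J2 (+1); matched 2.
Augmenting path W3→J3 (+1); matched 3.
No augmenting path remains; maximum matching = 3.
König certificate: {W1, W2, W3} is a vertex cover of size 3 (every listed pair touches it), so no matching can be larger.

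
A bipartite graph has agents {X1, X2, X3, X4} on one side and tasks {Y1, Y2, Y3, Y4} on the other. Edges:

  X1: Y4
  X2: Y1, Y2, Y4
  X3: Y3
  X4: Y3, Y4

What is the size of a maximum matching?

3

Unit-capacity flow: source→left, listed edges, right→sink; max matching = max flow.
Augmenting path X1→Y4 (+1); matched 1.
Augmenting path X2→Y1 (+1); matched 2.
Augmenting path X3→Y3 (+1); matched 3.
No augmenting path remains; maximum matching = 3.
König certificate: {X2, Y3, Y4} is a vertex cover of size 3 (every listed pair touches it), so no matching can be larger.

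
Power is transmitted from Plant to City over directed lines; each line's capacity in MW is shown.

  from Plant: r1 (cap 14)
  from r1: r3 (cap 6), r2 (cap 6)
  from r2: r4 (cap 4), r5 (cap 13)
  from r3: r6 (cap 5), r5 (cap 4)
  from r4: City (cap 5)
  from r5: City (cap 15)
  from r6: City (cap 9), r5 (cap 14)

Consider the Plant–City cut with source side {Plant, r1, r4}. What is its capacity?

17

Edges leaving {Plant, r1, r4}: r1→r2 (6), r1→r3 (6), r4→City (5).
Cut capacity = 6 + 6 + 5 = 17.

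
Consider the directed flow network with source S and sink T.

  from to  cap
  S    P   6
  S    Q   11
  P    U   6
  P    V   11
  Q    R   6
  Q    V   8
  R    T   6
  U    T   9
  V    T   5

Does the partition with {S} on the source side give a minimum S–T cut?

Given cut capacity: 6 + 11 = 17.
Augment S→P→U→T: bottleneck 6, flow now 6.
Augment S→Q→R→T: bottleneck 6, flow now 12.
Augment S→Q→V→T: bottleneck 5, flow now 17.
No augmenting path remains; maximum flow = 17.
Cut capacity 17 equals the max flow, so it is a minimum cut.

Yes — it is a minimum cut (capacity 17).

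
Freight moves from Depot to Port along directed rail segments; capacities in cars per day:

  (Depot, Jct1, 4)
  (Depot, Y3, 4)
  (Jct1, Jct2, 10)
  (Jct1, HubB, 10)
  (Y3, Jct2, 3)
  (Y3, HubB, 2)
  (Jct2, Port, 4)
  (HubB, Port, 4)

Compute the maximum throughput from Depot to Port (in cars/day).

8

Augment Depot→Jct1→Jct2→Port: bottleneck 4, flow now 4.
Augment Depot→Y3→HubB→Port: bottleneck 2, flow now 6.
Augment Depot→Y3→Jct2→Jct1→HubB→Port: bottleneck 2, flow now 8. (uses reverse residual edge)
No augmenting path remains; maximum flow = 8.
In the residual graph, reachable from Depot: {Depot}.
Min-cut edges: Depot→Jct1 (4), Depot→Y3 (4); capacity 4 + 4 = 8.
This cut is saturated, so no flow can exceed 8.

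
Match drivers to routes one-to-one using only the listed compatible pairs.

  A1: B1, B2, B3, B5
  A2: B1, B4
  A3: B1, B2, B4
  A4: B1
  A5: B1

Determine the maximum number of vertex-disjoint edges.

Unit-capacity flow: source→left, listed edges, right→sink; max matching = max flow.
Augmenting path A1→B1 (+1); matched 1.
Augmenting path A2→B4 (+1); matched 2.
Augmenting path A3→B2 (+1); matched 3.
Augmenting path A4→B1→A1→B3 (+1); matched 4.
No augmenting path remains; maximum matching = 4.
König certificate: {A1, A2, A3, B1} is a vertex cover of size 4 (every listed pair touches it), so no matching can be larger.

4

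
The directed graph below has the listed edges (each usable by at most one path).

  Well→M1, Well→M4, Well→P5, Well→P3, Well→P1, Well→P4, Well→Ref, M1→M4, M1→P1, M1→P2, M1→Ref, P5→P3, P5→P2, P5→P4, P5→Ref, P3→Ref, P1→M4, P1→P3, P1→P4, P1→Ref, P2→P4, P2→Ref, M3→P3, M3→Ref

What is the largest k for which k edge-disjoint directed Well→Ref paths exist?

Assign every edge capacity 1; by Menger, the answer equals the max flow.
Path Well→Ref (+1); total 1.
Path Well→M1→Ref (+1); total 2.
Path Well→P5→Ref (+1); total 3.
Path Well→P3→Ref (+1); total 4.
Path Well→P1→Ref (+1); total 5.
No residual Well→Ref path; max flow = 5.
Certifying cut of size 5: {Well→M1, Well→P1, Well→P3, Well→P5, Well→Ref}.

5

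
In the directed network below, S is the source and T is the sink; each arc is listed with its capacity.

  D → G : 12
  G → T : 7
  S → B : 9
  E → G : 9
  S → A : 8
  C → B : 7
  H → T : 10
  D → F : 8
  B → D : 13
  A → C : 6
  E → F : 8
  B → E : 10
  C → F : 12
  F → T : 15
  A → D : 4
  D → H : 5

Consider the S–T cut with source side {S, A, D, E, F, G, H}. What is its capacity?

47

Edges leaving {S, A, D, E, F, G, H}: S→B (9), A→C (6), F→T (15), G→T (7), H→T (10).
Cut capacity = 9 + 6 + 15 + 7 + 10 = 47.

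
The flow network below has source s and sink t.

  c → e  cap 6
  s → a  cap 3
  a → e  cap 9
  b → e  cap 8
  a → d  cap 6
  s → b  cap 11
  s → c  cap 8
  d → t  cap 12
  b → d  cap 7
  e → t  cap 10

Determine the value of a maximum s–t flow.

20

Augment s→a→d→t: bottleneck 3, flow now 3.
Augment s→b→d→t: bottleneck 7, flow now 10.
Augment s→b→e→t: bottleneck 4, flow now 14.
Augment s→c→e→t: bottleneck 6, flow now 20.
No augmenting path remains; maximum flow = 20.
In the residual graph, reachable from s: {s, c}.
Min-cut edges: s→a (3), s→b (11), c→e (6); capacity 3 + 11 + 6 = 20.
This cut is saturated, so no flow can exceed 20.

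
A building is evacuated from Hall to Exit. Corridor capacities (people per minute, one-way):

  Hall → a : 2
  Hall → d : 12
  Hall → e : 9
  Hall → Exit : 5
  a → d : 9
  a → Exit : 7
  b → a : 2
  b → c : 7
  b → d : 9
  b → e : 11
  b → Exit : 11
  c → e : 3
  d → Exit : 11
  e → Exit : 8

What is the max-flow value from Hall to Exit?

26

Augment Hall→Exit: bottleneck 5, flow now 5.
Augment Hall→a→Exit: bottleneck 2, flow now 7.
Augment Hall→d→Exit: bottleneck 11, flow now 18.
Augment Hall→e→Exit: bottleneck 8, flow now 26.
No augmenting path remains; maximum flow = 26.
In the residual graph, reachable from Hall: {Hall, d, e}.
Min-cut edges: Hall→a (2), Hall→Exit (5), d→Exit (11), e→Exit (8); capacity 2 + 5 + 11 + 8 = 26.
This cut is saturated, so no flow can exceed 26.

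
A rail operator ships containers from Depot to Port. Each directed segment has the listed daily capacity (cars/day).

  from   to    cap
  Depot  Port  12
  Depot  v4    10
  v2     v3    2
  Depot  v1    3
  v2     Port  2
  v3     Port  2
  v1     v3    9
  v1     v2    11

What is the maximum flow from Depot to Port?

Augment Depot→Port: bottleneck 12, flow now 12.
Augment Depot→v1→v2→Port: bottleneck 2, flow now 14.
Augment Depot→v1→v3→Port: bottleneck 1, flow now 15.
No augmenting path remains; maximum flow = 15.
In the residual graph, reachable from Depot: {Depot, v4}.
Min-cut edges: Depot→v1 (3), Depot→Port (12); capacity 3 + 12 = 15.
This cut is saturated, so no flow can exceed 15.

15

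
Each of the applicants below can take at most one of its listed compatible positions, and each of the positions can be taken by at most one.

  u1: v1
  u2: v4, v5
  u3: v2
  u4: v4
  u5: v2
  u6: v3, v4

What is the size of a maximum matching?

5

Unit-capacity flow: source→left, listed edges, right→sink; max matching = max flow.
Augmenting path u1→v1 (+1); matched 1.
Augmenting path u2→v4 (+1); matched 2.
Augmenting path u3→v2 (+1); matched 3.
Augmenting path u6→v3 (+1); matched 4.
Augmenting path u4→v4→u2→v5 (+1); matched 5.
No augmenting path remains; maximum matching = 5.
König certificate: {u1, u2, u4, u6, v2} is a vertex cover of size 5 (every listed pair touches it), so no matching can be larger.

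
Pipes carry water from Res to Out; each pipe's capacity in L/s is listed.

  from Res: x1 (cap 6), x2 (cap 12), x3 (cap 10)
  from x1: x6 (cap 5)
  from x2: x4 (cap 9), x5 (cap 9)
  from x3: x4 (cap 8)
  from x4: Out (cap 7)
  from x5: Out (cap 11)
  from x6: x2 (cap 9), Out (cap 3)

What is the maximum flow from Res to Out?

19

Augment Res→x1→x6→Out: bottleneck 3, flow now 3.
Augment Res→x2→x4→Out: bottleneck 7, flow now 10.
Augment Res→x2→x5→Out: bottleneck 5, flow now 15.
Augment Res→x1→x6→x2→x5→Out: bottleneck 2, flow now 17.
Augment Res→x3→x4→x2→x5→Out: bottleneck 2, flow now 19. (uses reverse residual edge)
No augmenting path remains; maximum flow = 19.
In the residual graph, reachable from Res: {Res, x1, x2, x3, x4, x6}.
Min-cut edges: x2→x5 (9), x4→Out (7), x6→Out (3); capacity 9 + 7 + 3 = 19.
This cut is saturated, so no flow can exceed 19.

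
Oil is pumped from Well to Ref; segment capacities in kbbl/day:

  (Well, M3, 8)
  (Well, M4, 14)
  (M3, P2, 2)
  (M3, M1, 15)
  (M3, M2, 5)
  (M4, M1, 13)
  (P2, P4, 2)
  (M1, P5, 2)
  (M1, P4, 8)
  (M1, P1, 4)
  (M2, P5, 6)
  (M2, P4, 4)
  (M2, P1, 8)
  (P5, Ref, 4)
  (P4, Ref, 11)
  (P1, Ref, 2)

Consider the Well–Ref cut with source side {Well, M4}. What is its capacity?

21

Edges leaving {Well, M4}: Well→M3 (8), M4→M1 (13).
Cut capacity = 8 + 13 = 21.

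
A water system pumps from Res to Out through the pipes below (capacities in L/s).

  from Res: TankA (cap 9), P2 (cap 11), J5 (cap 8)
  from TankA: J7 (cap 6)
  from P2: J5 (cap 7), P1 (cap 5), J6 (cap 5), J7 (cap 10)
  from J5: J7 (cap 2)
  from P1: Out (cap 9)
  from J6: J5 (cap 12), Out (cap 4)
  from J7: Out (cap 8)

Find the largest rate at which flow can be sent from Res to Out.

Augment Res→TankA→J7→Out: bottleneck 6, flow now 6.
Augment Res→P2→P1→Out: bottleneck 5, flow now 11.
Augment Res→P2→J6→Out: bottleneck 4, flow now 15.
Augment Res→P2→J7→Out: bottleneck 2, flow now 17.
No augmenting path remains; maximum flow = 17.
In the residual graph, reachable from Res: {Res, TankA, P2, J5, J6, J7}.
Min-cut edges: P2→P1 (5), J6→Out (4), J7→Out (8); capacity 5 + 4 + 8 = 17.
This cut is saturated, so no flow can exceed 17.

17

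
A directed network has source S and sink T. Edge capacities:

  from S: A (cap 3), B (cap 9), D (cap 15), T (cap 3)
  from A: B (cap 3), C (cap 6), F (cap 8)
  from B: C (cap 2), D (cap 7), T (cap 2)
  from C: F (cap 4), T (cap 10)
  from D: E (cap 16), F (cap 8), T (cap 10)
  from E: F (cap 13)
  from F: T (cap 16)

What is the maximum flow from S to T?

30

Augment S→T: bottleneck 3, flow now 3.
Augment S→B→T: bottleneck 2, flow now 5.
Augment S→D→T: bottleneck 10, flow now 15.
Augment S→A→C→T: bottleneck 3, flow now 18.
Augment S→B→C→T: bottleneck 2, flow now 20.
Augment S→D→F→T: bottleneck 5, flow now 25.
Augment S→B→D→F→T: bottleneck 3, flow now 28.
Augment S→B→D→E→F→T: bottleneck 2, flow now 30.
No augmenting path remains; maximum flow = 30.
In the residual graph, reachable from S: {S}.
Min-cut edges: S→A (3), S→B (9), S→D (15), S→T (3); capacity 3 + 9 + 15 + 3 = 30.
This cut is saturated, so no flow can exceed 30.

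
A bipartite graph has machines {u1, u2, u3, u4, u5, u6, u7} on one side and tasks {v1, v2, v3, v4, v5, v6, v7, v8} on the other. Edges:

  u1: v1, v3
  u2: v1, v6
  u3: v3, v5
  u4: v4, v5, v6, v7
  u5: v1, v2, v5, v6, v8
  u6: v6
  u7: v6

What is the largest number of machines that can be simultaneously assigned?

6

Unit-capacity flow: source→left, listed edges, right→sink; max matching = max flow.
Augmenting path u1→v1 (+1); matched 1.
Augmenting path u2→v6 (+1); matched 2.
Augmenting path u3→v3 (+1); matched 3.
Augmenting path u4→v4 (+1); matched 4.
Augmenting path u5→v2 (+1); matched 5.
Augmenting path u6→v6→u2→v1→u1→v3→u3→v5 (+1); matched 6.
No augmenting path remains; maximum matching = 6.
König certificate: {u1, u2, u3, u4, u5, v6} is a vertex cover of size 6 (every listed pair touches it), so no matching can be larger.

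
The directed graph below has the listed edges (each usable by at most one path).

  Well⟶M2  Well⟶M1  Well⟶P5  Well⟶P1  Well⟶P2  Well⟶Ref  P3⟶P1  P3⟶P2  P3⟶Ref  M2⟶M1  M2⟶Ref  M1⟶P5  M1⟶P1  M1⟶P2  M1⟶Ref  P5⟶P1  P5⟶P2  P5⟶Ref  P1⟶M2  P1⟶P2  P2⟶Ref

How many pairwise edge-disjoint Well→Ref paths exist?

Assign every edge capacity 1; by Menger, the answer equals the max flow.
Path Well→Ref (+1); total 1.
Path Well→M2→Ref (+1); total 2.
Path Well→M1→Ref (+1); total 3.
Path Well→P5→Ref (+1); total 4.
Path Well→P2→Ref (+1); total 5.
No residual Well→Ref path; max flow = 5.
Certifying cut of size 5: {M1→Ref, M2→Ref, P2→Ref, P5→Ref, Well→Ref}.

5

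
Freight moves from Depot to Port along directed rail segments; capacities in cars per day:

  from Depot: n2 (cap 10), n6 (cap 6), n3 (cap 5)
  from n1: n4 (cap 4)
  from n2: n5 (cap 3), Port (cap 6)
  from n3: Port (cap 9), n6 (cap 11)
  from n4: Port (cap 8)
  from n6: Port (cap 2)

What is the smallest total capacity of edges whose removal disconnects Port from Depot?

13

Augment Depot→n2→Port: bottleneck 6, flow now 6.
Augment Depot→n3→Port: bottleneck 5, flow now 11.
Augment Depot→n6→Port: bottleneck 2, flow now 13.
No augmenting path remains; maximum flow = 13.
By max-flow min-cut, the minimum cut capacity equals the max flow.
In the residual graph, reachable from Depot: {Depot, n2, n5, n6}.
Min-cut edges: Depot→n3 (5), n2→Port (6), n6→Port (2); capacity 5 + 6 + 2 = 13.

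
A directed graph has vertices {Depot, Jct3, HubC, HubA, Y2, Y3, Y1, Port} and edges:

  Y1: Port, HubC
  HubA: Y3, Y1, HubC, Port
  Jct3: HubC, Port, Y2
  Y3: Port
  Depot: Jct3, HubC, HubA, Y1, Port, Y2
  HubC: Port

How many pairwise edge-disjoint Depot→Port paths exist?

Assign every edge capacity 1; by Menger, the answer equals the max flow.
Path Depot→Port (+1); total 1.
Path Depot→Jct3→Port (+1); total 2.
Path Depot→HubC→Port (+1); total 3.
Path Depot→HubA→Port (+1); total 4.
Path Depot→Y1→Port (+1); total 5.
No residual Depot→Port path; max flow = 5.
Certifying cut of size 5: {Depot→HubA, Depot→HubC, Depot→Jct3, Depot→Port, Depot→Y1}.

5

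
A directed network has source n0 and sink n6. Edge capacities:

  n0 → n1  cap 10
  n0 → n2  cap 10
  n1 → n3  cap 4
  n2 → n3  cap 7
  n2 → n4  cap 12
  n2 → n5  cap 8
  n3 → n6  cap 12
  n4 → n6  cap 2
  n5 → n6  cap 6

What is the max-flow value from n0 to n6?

14

Augment n0→n1→n3→n6: bottleneck 4, flow now 4.
Augment n0→n2→n3→n6: bottleneck 7, flow now 11.
Augment n0→n2→n4→n6: bottleneck 2, flow now 13.
Augment n0→n2→n5→n6: bottleneck 1, flow now 14.
No augmenting path remains; maximum flow = 14.
In the residual graph, reachable from n0: {n0, n1}.
Min-cut edges: n0→n2 (10), n1→n3 (4); capacity 10 + 4 = 14.
This cut is saturated, so no flow can exceed 14.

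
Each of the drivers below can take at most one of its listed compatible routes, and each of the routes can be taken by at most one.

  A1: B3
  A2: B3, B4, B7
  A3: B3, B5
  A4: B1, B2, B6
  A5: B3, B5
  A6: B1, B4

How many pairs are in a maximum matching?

5

Unit-capacity flow: source→left, listed edges, right→sink; max matching = max flow.
Augmenting path A1→B3 (+1); matched 1.
Augmenting path A2→B4 (+1); matched 2.
Augmenting path A3→B5 (+1); matched 3.
Augmenting path A4→B1 (+1); matched 4.
Augmenting path A6→B1→A4→B2 (+1); matched 5.
No augmenting path remains; maximum matching = 5.
König certificate: {A2, A4, A6, B3, B5} is a vertex cover of size 5 (every listed pair touches it), so no matching can be larger.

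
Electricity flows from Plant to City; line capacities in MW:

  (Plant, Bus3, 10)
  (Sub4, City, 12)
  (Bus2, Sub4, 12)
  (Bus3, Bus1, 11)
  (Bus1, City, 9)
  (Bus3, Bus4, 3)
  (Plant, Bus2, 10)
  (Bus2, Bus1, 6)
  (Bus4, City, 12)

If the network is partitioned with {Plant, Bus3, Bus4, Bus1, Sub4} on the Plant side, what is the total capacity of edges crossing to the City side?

43

Edges leaving {Plant, Bus3, Bus4, Bus1, Sub4}: Plant→Bus2 (10), Bus4→City (12), Bus1→City (9), Sub4→City (12).
Cut capacity = 10 + 12 + 9 + 12 = 43.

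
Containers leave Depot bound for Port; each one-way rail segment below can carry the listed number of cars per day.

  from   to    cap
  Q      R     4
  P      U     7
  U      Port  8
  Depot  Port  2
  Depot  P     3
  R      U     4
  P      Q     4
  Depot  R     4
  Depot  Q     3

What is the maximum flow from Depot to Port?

9

Augment Depot→Port: bottleneck 2, flow now 2.
Augment Depot→P→U→Port: bottleneck 3, flow now 5.
Augment Depot→R→U→Port: bottleneck 4, flow now 9.
No augmenting path remains; maximum flow = 9.
In the residual graph, reachable from Depot: {Depot, Q, R}.
Min-cut edges: Depot→P (3), Depot→Port (2), R→U (4); capacity 3 + 2 + 4 = 9.
This cut is saturated, so no flow can exceed 9.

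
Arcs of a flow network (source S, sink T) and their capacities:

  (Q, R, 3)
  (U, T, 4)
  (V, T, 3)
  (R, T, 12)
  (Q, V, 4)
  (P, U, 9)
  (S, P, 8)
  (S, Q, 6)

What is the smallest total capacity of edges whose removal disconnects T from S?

Augment S→P→U→T: bottleneck 4, flow now 4.
Augment S→Q→R→T: bottleneck 3, flow now 7.
Augment S→Q→V→T: bottleneck 3, flow now 10.
No augmenting path remains; maximum flow = 10.
By max-flow min-cut, the minimum cut capacity equals the max flow.
In the residual graph, reachable from S: {S, P, U}.
Min-cut edges: S→Q (6), U→T (4); capacity 6 + 4 = 10.

10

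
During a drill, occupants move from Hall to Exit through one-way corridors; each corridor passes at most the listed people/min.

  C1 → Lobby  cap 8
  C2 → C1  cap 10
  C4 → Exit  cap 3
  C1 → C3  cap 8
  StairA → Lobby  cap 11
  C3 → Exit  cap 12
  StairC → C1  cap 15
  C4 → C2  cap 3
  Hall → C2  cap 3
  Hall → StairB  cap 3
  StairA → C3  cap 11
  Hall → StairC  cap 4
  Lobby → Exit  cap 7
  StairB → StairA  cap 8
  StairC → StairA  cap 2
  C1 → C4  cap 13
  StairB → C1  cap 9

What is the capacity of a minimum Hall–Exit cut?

10

Augment Hall→StairC→C1→C3→Exit: bottleneck 4, flow now 4.
Augment Hall→StairB→C1→C3→Exit: bottleneck 3, flow now 7.
Augment Hall→C2→C1→C3→Exit: bottleneck 1, flow now 8.
Augment Hall→C2→C1→Lobby→Exit: bottleneck 2, flow now 10.
No augmenting path remains; maximum flow = 10.
By max-flow min-cut, the minimum cut capacity equals the max flow.
In the residual graph, reachable from Hall: {Hall}.
Min-cut edges: Hall→StairC (4), Hall→StairB (3), Hall→C2 (3); capacity 4 + 3 + 3 = 10.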